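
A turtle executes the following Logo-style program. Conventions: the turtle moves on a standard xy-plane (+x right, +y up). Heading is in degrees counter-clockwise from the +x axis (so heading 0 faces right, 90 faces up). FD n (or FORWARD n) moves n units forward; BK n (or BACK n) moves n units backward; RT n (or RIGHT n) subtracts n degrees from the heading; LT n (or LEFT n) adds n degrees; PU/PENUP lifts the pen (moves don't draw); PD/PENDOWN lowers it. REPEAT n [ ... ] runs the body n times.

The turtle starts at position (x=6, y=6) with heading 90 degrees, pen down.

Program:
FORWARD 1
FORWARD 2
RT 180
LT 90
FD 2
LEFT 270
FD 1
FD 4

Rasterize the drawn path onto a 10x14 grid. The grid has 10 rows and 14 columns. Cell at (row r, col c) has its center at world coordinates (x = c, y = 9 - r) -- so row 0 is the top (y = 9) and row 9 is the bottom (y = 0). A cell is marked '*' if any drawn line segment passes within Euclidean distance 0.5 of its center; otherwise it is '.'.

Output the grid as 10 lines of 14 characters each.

Answer: ......***.....
......*.*.....
......*.*.....
......*.*.....
........*.....
........*.....
..............
..............
..............
..............

Derivation:
Segment 0: (6,6) -> (6,7)
Segment 1: (6,7) -> (6,9)
Segment 2: (6,9) -> (8,9)
Segment 3: (8,9) -> (8,8)
Segment 4: (8,8) -> (8,4)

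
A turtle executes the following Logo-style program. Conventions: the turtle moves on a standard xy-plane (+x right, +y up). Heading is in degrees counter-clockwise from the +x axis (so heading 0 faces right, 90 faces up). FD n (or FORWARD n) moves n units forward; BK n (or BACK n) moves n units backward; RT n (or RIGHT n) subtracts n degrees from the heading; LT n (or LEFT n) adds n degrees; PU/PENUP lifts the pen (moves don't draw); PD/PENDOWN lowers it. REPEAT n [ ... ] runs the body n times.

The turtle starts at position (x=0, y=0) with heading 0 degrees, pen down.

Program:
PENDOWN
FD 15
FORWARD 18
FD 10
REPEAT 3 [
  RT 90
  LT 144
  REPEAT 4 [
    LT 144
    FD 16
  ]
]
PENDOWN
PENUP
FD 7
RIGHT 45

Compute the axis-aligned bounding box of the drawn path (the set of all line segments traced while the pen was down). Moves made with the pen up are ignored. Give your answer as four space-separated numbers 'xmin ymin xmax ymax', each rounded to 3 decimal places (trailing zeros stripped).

Answer: 0 -12.944 43 9.405

Derivation:
Executing turtle program step by step:
Start: pos=(0,0), heading=0, pen down
PD: pen down
FD 15: (0,0) -> (15,0) [heading=0, draw]
FD 18: (15,0) -> (33,0) [heading=0, draw]
FD 10: (33,0) -> (43,0) [heading=0, draw]
REPEAT 3 [
  -- iteration 1/3 --
  RT 90: heading 0 -> 270
  LT 144: heading 270 -> 54
  REPEAT 4 [
    -- iteration 1/4 --
    LT 144: heading 54 -> 198
    FD 16: (43,0) -> (27.783,-4.944) [heading=198, draw]
    -- iteration 2/4 --
    LT 144: heading 198 -> 342
    FD 16: (27.783,-4.944) -> (43,-9.889) [heading=342, draw]
    -- iteration 3/4 --
    LT 144: heading 342 -> 126
    FD 16: (43,-9.889) -> (33.595,3.056) [heading=126, draw]
    -- iteration 4/4 --
    LT 144: heading 126 -> 270
    FD 16: (33.595,3.056) -> (33.595,-12.944) [heading=270, draw]
  ]
  -- iteration 2/3 --
  RT 90: heading 270 -> 180
  LT 144: heading 180 -> 324
  REPEAT 4 [
    -- iteration 1/4 --
    LT 144: heading 324 -> 108
    FD 16: (33.595,-12.944) -> (28.651,2.273) [heading=108, draw]
    -- iteration 2/4 --
    LT 144: heading 108 -> 252
    FD 16: (28.651,2.273) -> (23.707,-12.944) [heading=252, draw]
    -- iteration 3/4 --
    LT 144: heading 252 -> 36
    FD 16: (23.707,-12.944) -> (36.651,-3.54) [heading=36, draw]
    -- iteration 4/4 --
    LT 144: heading 36 -> 180
    FD 16: (36.651,-3.54) -> (20.651,-3.54) [heading=180, draw]
  ]
  -- iteration 3/3 --
  RT 90: heading 180 -> 90
  LT 144: heading 90 -> 234
  REPEAT 4 [
    -- iteration 1/4 --
    LT 144: heading 234 -> 18
    FD 16: (20.651,-3.54) -> (35.868,1.405) [heading=18, draw]
    -- iteration 2/4 --
    LT 144: heading 18 -> 162
    FD 16: (35.868,1.405) -> (20.651,6.349) [heading=162, draw]
    -- iteration 3/4 --
    LT 144: heading 162 -> 306
    FD 16: (20.651,6.349) -> (30.056,-6.595) [heading=306, draw]
    -- iteration 4/4 --
    LT 144: heading 306 -> 90
    FD 16: (30.056,-6.595) -> (30.056,9.405) [heading=90, draw]
  ]
]
PD: pen down
PU: pen up
FD 7: (30.056,9.405) -> (30.056,16.405) [heading=90, move]
RT 45: heading 90 -> 45
Final: pos=(30.056,16.405), heading=45, 15 segment(s) drawn

Segment endpoints: x in {0, 15, 20.651, 20.651, 23.707, 27.783, 28.651, 30.056, 30.056, 33, 33.595, 33.595, 35.868, 36.651, 43}, y in {-12.944, -12.944, -9.889, -6.595, -4.944, -3.54, -3.54, 0, 1.405, 2.273, 3.056, 6.349, 9.405}
xmin=0, ymin=-12.944, xmax=43, ymax=9.405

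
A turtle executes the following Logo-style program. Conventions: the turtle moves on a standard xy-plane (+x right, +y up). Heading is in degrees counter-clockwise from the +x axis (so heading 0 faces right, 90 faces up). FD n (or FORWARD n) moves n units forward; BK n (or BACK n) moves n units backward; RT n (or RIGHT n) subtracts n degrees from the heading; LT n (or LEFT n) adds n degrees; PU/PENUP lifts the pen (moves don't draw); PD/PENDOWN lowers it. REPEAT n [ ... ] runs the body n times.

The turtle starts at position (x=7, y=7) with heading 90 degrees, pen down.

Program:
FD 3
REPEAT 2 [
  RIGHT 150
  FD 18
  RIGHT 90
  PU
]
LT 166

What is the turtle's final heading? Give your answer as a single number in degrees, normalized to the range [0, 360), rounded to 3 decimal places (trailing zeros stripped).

Answer: 136

Derivation:
Executing turtle program step by step:
Start: pos=(7,7), heading=90, pen down
FD 3: (7,7) -> (7,10) [heading=90, draw]
REPEAT 2 [
  -- iteration 1/2 --
  RT 150: heading 90 -> 300
  FD 18: (7,10) -> (16,-5.588) [heading=300, draw]
  RT 90: heading 300 -> 210
  PU: pen up
  -- iteration 2/2 --
  RT 150: heading 210 -> 60
  FD 18: (16,-5.588) -> (25,10) [heading=60, move]
  RT 90: heading 60 -> 330
  PU: pen up
]
LT 166: heading 330 -> 136
Final: pos=(25,10), heading=136, 2 segment(s) drawn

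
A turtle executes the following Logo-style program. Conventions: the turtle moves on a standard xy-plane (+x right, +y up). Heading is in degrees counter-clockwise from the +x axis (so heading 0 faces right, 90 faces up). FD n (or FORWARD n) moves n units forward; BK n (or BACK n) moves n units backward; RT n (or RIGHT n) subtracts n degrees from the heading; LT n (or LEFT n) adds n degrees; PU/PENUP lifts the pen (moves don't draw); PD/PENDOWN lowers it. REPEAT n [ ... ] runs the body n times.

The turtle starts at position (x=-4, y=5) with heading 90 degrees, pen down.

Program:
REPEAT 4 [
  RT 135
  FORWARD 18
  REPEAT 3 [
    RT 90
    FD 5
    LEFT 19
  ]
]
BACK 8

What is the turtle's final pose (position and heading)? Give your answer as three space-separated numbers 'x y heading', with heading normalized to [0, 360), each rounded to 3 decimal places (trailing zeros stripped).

Answer: 32.54 -27.68 138

Derivation:
Executing turtle program step by step:
Start: pos=(-4,5), heading=90, pen down
REPEAT 4 [
  -- iteration 1/4 --
  RT 135: heading 90 -> 315
  FD 18: (-4,5) -> (8.728,-7.728) [heading=315, draw]
  REPEAT 3 [
    -- iteration 1/3 --
    RT 90: heading 315 -> 225
    FD 5: (8.728,-7.728) -> (5.192,-11.263) [heading=225, draw]
    LT 19: heading 225 -> 244
    -- iteration 2/3 --
    RT 90: heading 244 -> 154
    FD 5: (5.192,-11.263) -> (0.698,-9.072) [heading=154, draw]
    LT 19: heading 154 -> 173
    -- iteration 3/3 --
    RT 90: heading 173 -> 83
    FD 5: (0.698,-9.072) -> (1.308,-4.109) [heading=83, draw]
    LT 19: heading 83 -> 102
  ]
  -- iteration 2/4 --
  RT 135: heading 102 -> 327
  FD 18: (1.308,-4.109) -> (16.404,-13.912) [heading=327, draw]
  REPEAT 3 [
    -- iteration 1/3 --
    RT 90: heading 327 -> 237
    FD 5: (16.404,-13.912) -> (13.681,-18.106) [heading=237, draw]
    LT 19: heading 237 -> 256
    -- iteration 2/3 --
    RT 90: heading 256 -> 166
    FD 5: (13.681,-18.106) -> (8.829,-16.896) [heading=166, draw]
    LT 19: heading 166 -> 185
    -- iteration 3/3 --
    RT 90: heading 185 -> 95
    FD 5: (8.829,-16.896) -> (8.393,-11.915) [heading=95, draw]
    LT 19: heading 95 -> 114
  ]
  -- iteration 3/4 --
  RT 135: heading 114 -> 339
  FD 18: (8.393,-11.915) -> (25.198,-18.366) [heading=339, draw]
  REPEAT 3 [
    -- iteration 1/3 --
    RT 90: heading 339 -> 249
    FD 5: (25.198,-18.366) -> (23.406,-23.034) [heading=249, draw]
    LT 19: heading 249 -> 268
    -- iteration 2/3 --
    RT 90: heading 268 -> 178
    FD 5: (23.406,-23.034) -> (18.409,-22.859) [heading=178, draw]
    LT 19: heading 178 -> 197
    -- iteration 3/3 --
    RT 90: heading 197 -> 107
    FD 5: (18.409,-22.859) -> (16.947,-18.078) [heading=107, draw]
    LT 19: heading 107 -> 126
  ]
  -- iteration 4/4 --
  RT 135: heading 126 -> 351
  FD 18: (16.947,-18.078) -> (34.726,-20.893) [heading=351, draw]
  REPEAT 3 [
    -- iteration 1/3 --
    RT 90: heading 351 -> 261
    FD 5: (34.726,-20.893) -> (33.943,-25.832) [heading=261, draw]
    LT 19: heading 261 -> 280
    -- iteration 2/3 --
    RT 90: heading 280 -> 190
    FD 5: (33.943,-25.832) -> (29.019,-26.7) [heading=190, draw]
    LT 19: heading 190 -> 209
    -- iteration 3/3 --
    RT 90: heading 209 -> 119
    FD 5: (29.019,-26.7) -> (26.595,-22.327) [heading=119, draw]
    LT 19: heading 119 -> 138
  ]
]
BK 8: (26.595,-22.327) -> (32.54,-27.68) [heading=138, draw]
Final: pos=(32.54,-27.68), heading=138, 17 segment(s) drawn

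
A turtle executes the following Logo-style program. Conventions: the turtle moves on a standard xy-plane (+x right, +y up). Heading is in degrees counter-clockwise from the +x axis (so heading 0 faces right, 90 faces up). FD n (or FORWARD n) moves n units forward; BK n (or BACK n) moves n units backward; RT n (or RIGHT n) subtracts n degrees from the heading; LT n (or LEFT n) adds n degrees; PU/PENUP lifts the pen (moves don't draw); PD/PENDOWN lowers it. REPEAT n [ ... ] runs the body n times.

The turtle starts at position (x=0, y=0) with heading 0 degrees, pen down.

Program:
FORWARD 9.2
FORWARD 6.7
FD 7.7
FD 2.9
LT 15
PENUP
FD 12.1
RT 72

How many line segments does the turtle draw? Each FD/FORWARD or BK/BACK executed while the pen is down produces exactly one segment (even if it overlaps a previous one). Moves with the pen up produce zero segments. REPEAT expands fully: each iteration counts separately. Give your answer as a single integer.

Answer: 4

Derivation:
Executing turtle program step by step:
Start: pos=(0,0), heading=0, pen down
FD 9.2: (0,0) -> (9.2,0) [heading=0, draw]
FD 6.7: (9.2,0) -> (15.9,0) [heading=0, draw]
FD 7.7: (15.9,0) -> (23.6,0) [heading=0, draw]
FD 2.9: (23.6,0) -> (26.5,0) [heading=0, draw]
LT 15: heading 0 -> 15
PU: pen up
FD 12.1: (26.5,0) -> (38.188,3.132) [heading=15, move]
RT 72: heading 15 -> 303
Final: pos=(38.188,3.132), heading=303, 4 segment(s) drawn
Segments drawn: 4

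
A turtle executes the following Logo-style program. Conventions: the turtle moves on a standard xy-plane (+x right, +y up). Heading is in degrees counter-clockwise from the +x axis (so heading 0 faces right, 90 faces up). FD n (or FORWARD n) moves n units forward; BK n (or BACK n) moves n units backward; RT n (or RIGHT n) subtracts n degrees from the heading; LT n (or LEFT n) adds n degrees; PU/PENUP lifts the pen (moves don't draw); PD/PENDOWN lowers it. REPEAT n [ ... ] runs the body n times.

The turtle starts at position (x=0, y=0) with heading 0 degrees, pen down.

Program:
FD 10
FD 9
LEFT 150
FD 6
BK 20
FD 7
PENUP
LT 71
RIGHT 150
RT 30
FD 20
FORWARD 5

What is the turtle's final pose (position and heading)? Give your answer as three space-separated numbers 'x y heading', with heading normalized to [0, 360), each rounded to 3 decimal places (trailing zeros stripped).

Executing turtle program step by step:
Start: pos=(0,0), heading=0, pen down
FD 10: (0,0) -> (10,0) [heading=0, draw]
FD 9: (10,0) -> (19,0) [heading=0, draw]
LT 150: heading 0 -> 150
FD 6: (19,0) -> (13.804,3) [heading=150, draw]
BK 20: (13.804,3) -> (31.124,-7) [heading=150, draw]
FD 7: (31.124,-7) -> (25.062,-3.5) [heading=150, draw]
PU: pen up
LT 71: heading 150 -> 221
RT 150: heading 221 -> 71
RT 30: heading 71 -> 41
FD 20: (25.062,-3.5) -> (40.156,9.621) [heading=41, move]
FD 5: (40.156,9.621) -> (43.93,12.901) [heading=41, move]
Final: pos=(43.93,12.901), heading=41, 5 segment(s) drawn

Answer: 43.93 12.901 41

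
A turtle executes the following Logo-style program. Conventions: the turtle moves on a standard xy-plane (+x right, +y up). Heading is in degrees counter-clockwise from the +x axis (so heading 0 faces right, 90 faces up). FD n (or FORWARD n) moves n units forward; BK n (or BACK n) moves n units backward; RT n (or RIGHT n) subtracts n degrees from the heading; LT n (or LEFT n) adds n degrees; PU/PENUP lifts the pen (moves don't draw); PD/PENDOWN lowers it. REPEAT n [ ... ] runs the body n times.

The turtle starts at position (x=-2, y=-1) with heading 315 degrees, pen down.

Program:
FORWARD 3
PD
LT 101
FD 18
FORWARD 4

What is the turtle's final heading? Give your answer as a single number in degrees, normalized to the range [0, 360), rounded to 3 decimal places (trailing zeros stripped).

Executing turtle program step by step:
Start: pos=(-2,-1), heading=315, pen down
FD 3: (-2,-1) -> (0.121,-3.121) [heading=315, draw]
PD: pen down
LT 101: heading 315 -> 56
FD 18: (0.121,-3.121) -> (10.187,11.801) [heading=56, draw]
FD 4: (10.187,11.801) -> (12.424,15.118) [heading=56, draw]
Final: pos=(12.424,15.118), heading=56, 3 segment(s) drawn

Answer: 56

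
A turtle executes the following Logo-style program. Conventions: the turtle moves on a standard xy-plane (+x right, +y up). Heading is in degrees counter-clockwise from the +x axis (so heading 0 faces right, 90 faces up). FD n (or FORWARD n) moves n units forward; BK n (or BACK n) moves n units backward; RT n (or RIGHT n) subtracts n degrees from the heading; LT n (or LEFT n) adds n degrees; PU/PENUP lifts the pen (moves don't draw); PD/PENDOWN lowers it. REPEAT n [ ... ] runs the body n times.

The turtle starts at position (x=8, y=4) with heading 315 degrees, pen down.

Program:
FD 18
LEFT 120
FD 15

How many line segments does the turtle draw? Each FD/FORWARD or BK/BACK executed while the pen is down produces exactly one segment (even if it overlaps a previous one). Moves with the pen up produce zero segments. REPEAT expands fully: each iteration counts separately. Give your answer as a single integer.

Executing turtle program step by step:
Start: pos=(8,4), heading=315, pen down
FD 18: (8,4) -> (20.728,-8.728) [heading=315, draw]
LT 120: heading 315 -> 75
FD 15: (20.728,-8.728) -> (24.61,5.761) [heading=75, draw]
Final: pos=(24.61,5.761), heading=75, 2 segment(s) drawn
Segments drawn: 2

Answer: 2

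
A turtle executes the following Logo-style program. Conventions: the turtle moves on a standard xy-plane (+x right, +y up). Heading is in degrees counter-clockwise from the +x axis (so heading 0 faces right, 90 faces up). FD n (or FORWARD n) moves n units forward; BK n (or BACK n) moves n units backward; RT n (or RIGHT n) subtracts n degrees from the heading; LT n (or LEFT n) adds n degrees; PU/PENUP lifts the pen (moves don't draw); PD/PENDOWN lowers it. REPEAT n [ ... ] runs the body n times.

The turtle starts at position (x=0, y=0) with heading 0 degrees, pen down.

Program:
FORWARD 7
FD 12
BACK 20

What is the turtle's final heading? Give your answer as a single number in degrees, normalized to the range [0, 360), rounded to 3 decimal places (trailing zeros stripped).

Executing turtle program step by step:
Start: pos=(0,0), heading=0, pen down
FD 7: (0,0) -> (7,0) [heading=0, draw]
FD 12: (7,0) -> (19,0) [heading=0, draw]
BK 20: (19,0) -> (-1,0) [heading=0, draw]
Final: pos=(-1,0), heading=0, 3 segment(s) drawn

Answer: 0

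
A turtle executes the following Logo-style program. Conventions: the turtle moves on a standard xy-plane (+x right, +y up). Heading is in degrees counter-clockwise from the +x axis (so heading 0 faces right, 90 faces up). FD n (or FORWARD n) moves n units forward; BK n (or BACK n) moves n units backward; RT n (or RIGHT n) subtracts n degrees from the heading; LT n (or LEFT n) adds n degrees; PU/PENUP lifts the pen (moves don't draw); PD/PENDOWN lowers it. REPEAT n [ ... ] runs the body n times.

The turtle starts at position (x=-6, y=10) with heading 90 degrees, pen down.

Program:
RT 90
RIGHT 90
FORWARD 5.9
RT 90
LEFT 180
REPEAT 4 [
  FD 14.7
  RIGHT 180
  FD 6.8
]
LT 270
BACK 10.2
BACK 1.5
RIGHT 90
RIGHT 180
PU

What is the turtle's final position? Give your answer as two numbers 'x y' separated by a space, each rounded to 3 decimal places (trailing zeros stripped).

Executing turtle program step by step:
Start: pos=(-6,10), heading=90, pen down
RT 90: heading 90 -> 0
RT 90: heading 0 -> 270
FD 5.9: (-6,10) -> (-6,4.1) [heading=270, draw]
RT 90: heading 270 -> 180
LT 180: heading 180 -> 0
REPEAT 4 [
  -- iteration 1/4 --
  FD 14.7: (-6,4.1) -> (8.7,4.1) [heading=0, draw]
  RT 180: heading 0 -> 180
  FD 6.8: (8.7,4.1) -> (1.9,4.1) [heading=180, draw]
  -- iteration 2/4 --
  FD 14.7: (1.9,4.1) -> (-12.8,4.1) [heading=180, draw]
  RT 180: heading 180 -> 0
  FD 6.8: (-12.8,4.1) -> (-6,4.1) [heading=0, draw]
  -- iteration 3/4 --
  FD 14.7: (-6,4.1) -> (8.7,4.1) [heading=0, draw]
  RT 180: heading 0 -> 180
  FD 6.8: (8.7,4.1) -> (1.9,4.1) [heading=180, draw]
  -- iteration 4/4 --
  FD 14.7: (1.9,4.1) -> (-12.8,4.1) [heading=180, draw]
  RT 180: heading 180 -> 0
  FD 6.8: (-12.8,4.1) -> (-6,4.1) [heading=0, draw]
]
LT 270: heading 0 -> 270
BK 10.2: (-6,4.1) -> (-6,14.3) [heading=270, draw]
BK 1.5: (-6,14.3) -> (-6,15.8) [heading=270, draw]
RT 90: heading 270 -> 180
RT 180: heading 180 -> 0
PU: pen up
Final: pos=(-6,15.8), heading=0, 11 segment(s) drawn

Answer: -6 15.8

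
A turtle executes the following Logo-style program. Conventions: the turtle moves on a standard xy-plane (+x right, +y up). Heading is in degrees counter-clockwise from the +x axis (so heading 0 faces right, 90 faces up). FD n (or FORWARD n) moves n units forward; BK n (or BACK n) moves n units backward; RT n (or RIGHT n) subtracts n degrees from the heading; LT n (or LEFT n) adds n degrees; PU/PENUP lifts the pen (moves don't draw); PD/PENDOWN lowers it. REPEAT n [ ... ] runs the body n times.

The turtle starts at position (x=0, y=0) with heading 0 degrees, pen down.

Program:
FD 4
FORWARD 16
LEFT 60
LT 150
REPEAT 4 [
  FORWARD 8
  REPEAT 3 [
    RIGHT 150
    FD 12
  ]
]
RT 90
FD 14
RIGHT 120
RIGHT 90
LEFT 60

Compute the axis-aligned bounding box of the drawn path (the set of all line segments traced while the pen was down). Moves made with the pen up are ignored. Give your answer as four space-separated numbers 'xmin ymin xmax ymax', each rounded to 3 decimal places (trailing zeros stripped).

Executing turtle program step by step:
Start: pos=(0,0), heading=0, pen down
FD 4: (0,0) -> (4,0) [heading=0, draw]
FD 16: (4,0) -> (20,0) [heading=0, draw]
LT 60: heading 0 -> 60
LT 150: heading 60 -> 210
REPEAT 4 [
  -- iteration 1/4 --
  FD 8: (20,0) -> (13.072,-4) [heading=210, draw]
  REPEAT 3 [
    -- iteration 1/3 --
    RT 150: heading 210 -> 60
    FD 12: (13.072,-4) -> (19.072,6.392) [heading=60, draw]
    -- iteration 2/3 --
    RT 150: heading 60 -> 270
    FD 12: (19.072,6.392) -> (19.072,-5.608) [heading=270, draw]
    -- iteration 3/3 --
    RT 150: heading 270 -> 120
    FD 12: (19.072,-5.608) -> (13.072,4.785) [heading=120, draw]
  ]
  -- iteration 2/4 --
  FD 8: (13.072,4.785) -> (9.072,11.713) [heading=120, draw]
  REPEAT 3 [
    -- iteration 1/3 --
    RT 150: heading 120 -> 330
    FD 12: (9.072,11.713) -> (19.464,5.713) [heading=330, draw]
    -- iteration 2/3 --
    RT 150: heading 330 -> 180
    FD 12: (19.464,5.713) -> (7.464,5.713) [heading=180, draw]
    -- iteration 3/3 --
    RT 150: heading 180 -> 30
    FD 12: (7.464,5.713) -> (17.856,11.713) [heading=30, draw]
  ]
  -- iteration 3/4 --
  FD 8: (17.856,11.713) -> (24.785,15.713) [heading=30, draw]
  REPEAT 3 [
    -- iteration 1/3 --
    RT 150: heading 30 -> 240
    FD 12: (24.785,15.713) -> (18.785,5.321) [heading=240, draw]
    -- iteration 2/3 --
    RT 150: heading 240 -> 90
    FD 12: (18.785,5.321) -> (18.785,17.321) [heading=90, draw]
    -- iteration 3/3 --
    RT 150: heading 90 -> 300
    FD 12: (18.785,17.321) -> (24.785,6.928) [heading=300, draw]
  ]
  -- iteration 4/4 --
  FD 8: (24.785,6.928) -> (28.785,0) [heading=300, draw]
  REPEAT 3 [
    -- iteration 1/3 --
    RT 150: heading 300 -> 150
    FD 12: (28.785,0) -> (18.392,6) [heading=150, draw]
    -- iteration 2/3 --
    RT 150: heading 150 -> 0
    FD 12: (18.392,6) -> (30.392,6) [heading=0, draw]
    -- iteration 3/3 --
    RT 150: heading 0 -> 210
    FD 12: (30.392,6) -> (20,0) [heading=210, draw]
  ]
]
RT 90: heading 210 -> 120
FD 14: (20,0) -> (13,12.124) [heading=120, draw]
RT 120: heading 120 -> 0
RT 90: heading 0 -> 270
LT 60: heading 270 -> 330
Final: pos=(13,12.124), heading=330, 19 segment(s) drawn

Segment endpoints: x in {0, 4, 7.464, 9.072, 13, 13.072, 13.072, 17.856, 18.392, 18.785, 18.785, 19.072, 19.464, 20, 20, 24.785, 24.785, 28.785, 30.392}, y in {-5.608, -4, 0, 0, 4.785, 5.321, 5.713, 5.713, 6, 6, 6.392, 6.928, 11.713, 11.713, 12.124, 15.713, 17.321}
xmin=0, ymin=-5.608, xmax=30.392, ymax=17.321

Answer: 0 -5.608 30.392 17.321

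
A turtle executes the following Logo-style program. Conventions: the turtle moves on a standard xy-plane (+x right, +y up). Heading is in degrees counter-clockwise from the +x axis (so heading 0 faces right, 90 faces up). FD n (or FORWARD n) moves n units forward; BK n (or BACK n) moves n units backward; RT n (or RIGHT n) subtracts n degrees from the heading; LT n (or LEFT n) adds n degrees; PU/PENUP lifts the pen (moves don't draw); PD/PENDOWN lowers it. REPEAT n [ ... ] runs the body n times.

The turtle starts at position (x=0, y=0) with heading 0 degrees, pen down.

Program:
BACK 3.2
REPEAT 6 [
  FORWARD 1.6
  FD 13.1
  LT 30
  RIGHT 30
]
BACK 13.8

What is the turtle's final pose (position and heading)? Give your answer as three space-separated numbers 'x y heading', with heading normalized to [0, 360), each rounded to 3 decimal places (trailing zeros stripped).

Answer: 71.2 0 0

Derivation:
Executing turtle program step by step:
Start: pos=(0,0), heading=0, pen down
BK 3.2: (0,0) -> (-3.2,0) [heading=0, draw]
REPEAT 6 [
  -- iteration 1/6 --
  FD 1.6: (-3.2,0) -> (-1.6,0) [heading=0, draw]
  FD 13.1: (-1.6,0) -> (11.5,0) [heading=0, draw]
  LT 30: heading 0 -> 30
  RT 30: heading 30 -> 0
  -- iteration 2/6 --
  FD 1.6: (11.5,0) -> (13.1,0) [heading=0, draw]
  FD 13.1: (13.1,0) -> (26.2,0) [heading=0, draw]
  LT 30: heading 0 -> 30
  RT 30: heading 30 -> 0
  -- iteration 3/6 --
  FD 1.6: (26.2,0) -> (27.8,0) [heading=0, draw]
  FD 13.1: (27.8,0) -> (40.9,0) [heading=0, draw]
  LT 30: heading 0 -> 30
  RT 30: heading 30 -> 0
  -- iteration 4/6 --
  FD 1.6: (40.9,0) -> (42.5,0) [heading=0, draw]
  FD 13.1: (42.5,0) -> (55.6,0) [heading=0, draw]
  LT 30: heading 0 -> 30
  RT 30: heading 30 -> 0
  -- iteration 5/6 --
  FD 1.6: (55.6,0) -> (57.2,0) [heading=0, draw]
  FD 13.1: (57.2,0) -> (70.3,0) [heading=0, draw]
  LT 30: heading 0 -> 30
  RT 30: heading 30 -> 0
  -- iteration 6/6 --
  FD 1.6: (70.3,0) -> (71.9,0) [heading=0, draw]
  FD 13.1: (71.9,0) -> (85,0) [heading=0, draw]
  LT 30: heading 0 -> 30
  RT 30: heading 30 -> 0
]
BK 13.8: (85,0) -> (71.2,0) [heading=0, draw]
Final: pos=(71.2,0), heading=0, 14 segment(s) drawn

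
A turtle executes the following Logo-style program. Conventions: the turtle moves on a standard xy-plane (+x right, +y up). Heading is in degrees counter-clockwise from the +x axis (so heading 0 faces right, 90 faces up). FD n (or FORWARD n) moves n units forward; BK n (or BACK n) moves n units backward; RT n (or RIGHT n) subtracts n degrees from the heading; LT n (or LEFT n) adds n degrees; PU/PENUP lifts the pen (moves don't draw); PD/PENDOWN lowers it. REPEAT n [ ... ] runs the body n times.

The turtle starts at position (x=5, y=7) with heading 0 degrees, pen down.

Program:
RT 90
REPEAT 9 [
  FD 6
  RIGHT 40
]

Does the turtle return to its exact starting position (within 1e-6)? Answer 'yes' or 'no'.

Answer: yes

Derivation:
Executing turtle program step by step:
Start: pos=(5,7), heading=0, pen down
RT 90: heading 0 -> 270
REPEAT 9 [
  -- iteration 1/9 --
  FD 6: (5,7) -> (5,1) [heading=270, draw]
  RT 40: heading 270 -> 230
  -- iteration 2/9 --
  FD 6: (5,1) -> (1.143,-3.596) [heading=230, draw]
  RT 40: heading 230 -> 190
  -- iteration 3/9 --
  FD 6: (1.143,-3.596) -> (-4.766,-4.638) [heading=190, draw]
  RT 40: heading 190 -> 150
  -- iteration 4/9 --
  FD 6: (-4.766,-4.638) -> (-9.962,-1.638) [heading=150, draw]
  RT 40: heading 150 -> 110
  -- iteration 5/9 --
  FD 6: (-9.962,-1.638) -> (-12.014,4) [heading=110, draw]
  RT 40: heading 110 -> 70
  -- iteration 6/9 --
  FD 6: (-12.014,4) -> (-9.962,9.638) [heading=70, draw]
  RT 40: heading 70 -> 30
  -- iteration 7/9 --
  FD 6: (-9.962,9.638) -> (-4.766,12.638) [heading=30, draw]
  RT 40: heading 30 -> 350
  -- iteration 8/9 --
  FD 6: (-4.766,12.638) -> (1.143,11.596) [heading=350, draw]
  RT 40: heading 350 -> 310
  -- iteration 9/9 --
  FD 6: (1.143,11.596) -> (5,7) [heading=310, draw]
  RT 40: heading 310 -> 270
]
Final: pos=(5,7), heading=270, 9 segment(s) drawn

Start position: (5, 7)
Final position: (5, 7)
Distance = 0; < 1e-6 -> CLOSED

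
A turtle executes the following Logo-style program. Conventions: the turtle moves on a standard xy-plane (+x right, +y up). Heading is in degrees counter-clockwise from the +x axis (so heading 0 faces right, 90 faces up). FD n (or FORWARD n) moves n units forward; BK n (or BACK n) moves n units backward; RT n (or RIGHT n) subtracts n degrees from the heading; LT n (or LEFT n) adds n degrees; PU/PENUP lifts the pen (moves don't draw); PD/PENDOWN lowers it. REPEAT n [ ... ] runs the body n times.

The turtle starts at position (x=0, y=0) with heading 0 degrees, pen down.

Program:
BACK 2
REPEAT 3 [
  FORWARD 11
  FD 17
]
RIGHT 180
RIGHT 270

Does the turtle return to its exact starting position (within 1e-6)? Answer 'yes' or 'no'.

Answer: no

Derivation:
Executing turtle program step by step:
Start: pos=(0,0), heading=0, pen down
BK 2: (0,0) -> (-2,0) [heading=0, draw]
REPEAT 3 [
  -- iteration 1/3 --
  FD 11: (-2,0) -> (9,0) [heading=0, draw]
  FD 17: (9,0) -> (26,0) [heading=0, draw]
  -- iteration 2/3 --
  FD 11: (26,0) -> (37,0) [heading=0, draw]
  FD 17: (37,0) -> (54,0) [heading=0, draw]
  -- iteration 3/3 --
  FD 11: (54,0) -> (65,0) [heading=0, draw]
  FD 17: (65,0) -> (82,0) [heading=0, draw]
]
RT 180: heading 0 -> 180
RT 270: heading 180 -> 270
Final: pos=(82,0), heading=270, 7 segment(s) drawn

Start position: (0, 0)
Final position: (82, 0)
Distance = 82; >= 1e-6 -> NOT closed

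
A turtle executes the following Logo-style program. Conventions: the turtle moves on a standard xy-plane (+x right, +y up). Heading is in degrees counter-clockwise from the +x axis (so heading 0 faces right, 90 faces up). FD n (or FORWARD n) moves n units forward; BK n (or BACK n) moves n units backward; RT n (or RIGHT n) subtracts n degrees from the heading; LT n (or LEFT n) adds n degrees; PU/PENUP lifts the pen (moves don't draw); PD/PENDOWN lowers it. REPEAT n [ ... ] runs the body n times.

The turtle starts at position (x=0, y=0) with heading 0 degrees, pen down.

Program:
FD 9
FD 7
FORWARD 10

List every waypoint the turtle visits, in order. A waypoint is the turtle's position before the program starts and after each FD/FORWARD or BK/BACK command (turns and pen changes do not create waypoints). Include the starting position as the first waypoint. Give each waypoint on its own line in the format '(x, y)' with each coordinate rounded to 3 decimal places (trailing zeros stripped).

Answer: (0, 0)
(9, 0)
(16, 0)
(26, 0)

Derivation:
Executing turtle program step by step:
Start: pos=(0,0), heading=0, pen down
FD 9: (0,0) -> (9,0) [heading=0, draw]
FD 7: (9,0) -> (16,0) [heading=0, draw]
FD 10: (16,0) -> (26,0) [heading=0, draw]
Final: pos=(26,0), heading=0, 3 segment(s) drawn
Waypoints (4 total):
(0, 0)
(9, 0)
(16, 0)
(26, 0)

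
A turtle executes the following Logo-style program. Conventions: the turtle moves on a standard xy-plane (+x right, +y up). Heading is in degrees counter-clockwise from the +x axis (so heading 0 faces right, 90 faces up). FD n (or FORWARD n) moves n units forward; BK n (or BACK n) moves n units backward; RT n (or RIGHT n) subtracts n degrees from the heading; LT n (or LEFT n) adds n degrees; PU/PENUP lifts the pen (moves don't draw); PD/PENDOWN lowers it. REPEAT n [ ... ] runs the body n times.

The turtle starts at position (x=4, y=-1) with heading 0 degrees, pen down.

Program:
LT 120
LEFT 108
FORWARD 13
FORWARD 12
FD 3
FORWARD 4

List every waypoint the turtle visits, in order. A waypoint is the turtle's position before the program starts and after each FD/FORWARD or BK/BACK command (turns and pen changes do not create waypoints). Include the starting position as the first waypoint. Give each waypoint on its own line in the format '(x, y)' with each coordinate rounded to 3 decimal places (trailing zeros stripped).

Executing turtle program step by step:
Start: pos=(4,-1), heading=0, pen down
LT 120: heading 0 -> 120
LT 108: heading 120 -> 228
FD 13: (4,-1) -> (-4.699,-10.661) [heading=228, draw]
FD 12: (-4.699,-10.661) -> (-12.728,-19.579) [heading=228, draw]
FD 3: (-12.728,-19.579) -> (-14.736,-21.808) [heading=228, draw]
FD 4: (-14.736,-21.808) -> (-17.412,-24.781) [heading=228, draw]
Final: pos=(-17.412,-24.781), heading=228, 4 segment(s) drawn
Waypoints (5 total):
(4, -1)
(-4.699, -10.661)
(-12.728, -19.579)
(-14.736, -21.808)
(-17.412, -24.781)

Answer: (4, -1)
(-4.699, -10.661)
(-12.728, -19.579)
(-14.736, -21.808)
(-17.412, -24.781)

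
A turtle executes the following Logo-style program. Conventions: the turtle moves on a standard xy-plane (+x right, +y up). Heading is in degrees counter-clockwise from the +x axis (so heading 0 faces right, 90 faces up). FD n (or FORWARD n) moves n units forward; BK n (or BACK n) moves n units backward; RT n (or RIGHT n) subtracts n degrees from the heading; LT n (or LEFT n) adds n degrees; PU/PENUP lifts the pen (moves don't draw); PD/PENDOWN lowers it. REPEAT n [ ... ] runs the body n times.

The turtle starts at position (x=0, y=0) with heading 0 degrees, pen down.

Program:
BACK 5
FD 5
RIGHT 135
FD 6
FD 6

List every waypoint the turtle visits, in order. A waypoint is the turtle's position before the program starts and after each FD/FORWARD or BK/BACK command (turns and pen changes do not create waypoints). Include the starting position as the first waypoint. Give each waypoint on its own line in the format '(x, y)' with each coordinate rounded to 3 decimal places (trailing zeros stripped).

Executing turtle program step by step:
Start: pos=(0,0), heading=0, pen down
BK 5: (0,0) -> (-5,0) [heading=0, draw]
FD 5: (-5,0) -> (0,0) [heading=0, draw]
RT 135: heading 0 -> 225
FD 6: (0,0) -> (-4.243,-4.243) [heading=225, draw]
FD 6: (-4.243,-4.243) -> (-8.485,-8.485) [heading=225, draw]
Final: pos=(-8.485,-8.485), heading=225, 4 segment(s) drawn
Waypoints (5 total):
(0, 0)
(-5, 0)
(0, 0)
(-4.243, -4.243)
(-8.485, -8.485)

Answer: (0, 0)
(-5, 0)
(0, 0)
(-4.243, -4.243)
(-8.485, -8.485)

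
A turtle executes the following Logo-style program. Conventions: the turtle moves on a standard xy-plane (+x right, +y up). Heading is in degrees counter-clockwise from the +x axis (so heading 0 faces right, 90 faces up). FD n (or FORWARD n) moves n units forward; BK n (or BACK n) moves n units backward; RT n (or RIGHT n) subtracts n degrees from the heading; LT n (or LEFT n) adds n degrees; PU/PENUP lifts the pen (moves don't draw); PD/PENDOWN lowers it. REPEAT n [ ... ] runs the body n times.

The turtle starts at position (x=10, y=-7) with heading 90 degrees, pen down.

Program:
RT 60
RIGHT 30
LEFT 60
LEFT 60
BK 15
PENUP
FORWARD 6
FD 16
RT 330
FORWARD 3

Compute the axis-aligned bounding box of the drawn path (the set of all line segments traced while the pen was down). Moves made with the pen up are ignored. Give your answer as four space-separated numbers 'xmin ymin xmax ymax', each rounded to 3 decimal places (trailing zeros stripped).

Executing turtle program step by step:
Start: pos=(10,-7), heading=90, pen down
RT 60: heading 90 -> 30
RT 30: heading 30 -> 0
LT 60: heading 0 -> 60
LT 60: heading 60 -> 120
BK 15: (10,-7) -> (17.5,-19.99) [heading=120, draw]
PU: pen up
FD 6: (17.5,-19.99) -> (14.5,-14.794) [heading=120, move]
FD 16: (14.5,-14.794) -> (6.5,-0.938) [heading=120, move]
RT 330: heading 120 -> 150
FD 3: (6.5,-0.938) -> (3.902,0.562) [heading=150, move]
Final: pos=(3.902,0.562), heading=150, 1 segment(s) drawn

Segment endpoints: x in {10, 17.5}, y in {-19.99, -7}
xmin=10, ymin=-19.99, xmax=17.5, ymax=-7

Answer: 10 -19.99 17.5 -7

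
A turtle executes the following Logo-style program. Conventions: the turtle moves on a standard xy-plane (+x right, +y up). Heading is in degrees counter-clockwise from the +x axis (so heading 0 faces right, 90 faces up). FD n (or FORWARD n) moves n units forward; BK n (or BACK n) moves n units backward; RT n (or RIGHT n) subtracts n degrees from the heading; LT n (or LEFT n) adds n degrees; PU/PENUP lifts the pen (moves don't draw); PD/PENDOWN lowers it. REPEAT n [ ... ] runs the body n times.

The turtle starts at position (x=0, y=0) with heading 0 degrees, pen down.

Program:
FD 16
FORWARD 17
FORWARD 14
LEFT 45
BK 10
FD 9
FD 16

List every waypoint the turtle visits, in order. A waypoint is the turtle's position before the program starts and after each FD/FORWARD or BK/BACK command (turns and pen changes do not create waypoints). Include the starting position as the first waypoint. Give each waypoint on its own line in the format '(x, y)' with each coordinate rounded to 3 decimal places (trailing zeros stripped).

Answer: (0, 0)
(16, 0)
(33, 0)
(47, 0)
(39.929, -7.071)
(46.293, -0.707)
(57.607, 10.607)

Derivation:
Executing turtle program step by step:
Start: pos=(0,0), heading=0, pen down
FD 16: (0,0) -> (16,0) [heading=0, draw]
FD 17: (16,0) -> (33,0) [heading=0, draw]
FD 14: (33,0) -> (47,0) [heading=0, draw]
LT 45: heading 0 -> 45
BK 10: (47,0) -> (39.929,-7.071) [heading=45, draw]
FD 9: (39.929,-7.071) -> (46.293,-0.707) [heading=45, draw]
FD 16: (46.293,-0.707) -> (57.607,10.607) [heading=45, draw]
Final: pos=(57.607,10.607), heading=45, 6 segment(s) drawn
Waypoints (7 total):
(0, 0)
(16, 0)
(33, 0)
(47, 0)
(39.929, -7.071)
(46.293, -0.707)
(57.607, 10.607)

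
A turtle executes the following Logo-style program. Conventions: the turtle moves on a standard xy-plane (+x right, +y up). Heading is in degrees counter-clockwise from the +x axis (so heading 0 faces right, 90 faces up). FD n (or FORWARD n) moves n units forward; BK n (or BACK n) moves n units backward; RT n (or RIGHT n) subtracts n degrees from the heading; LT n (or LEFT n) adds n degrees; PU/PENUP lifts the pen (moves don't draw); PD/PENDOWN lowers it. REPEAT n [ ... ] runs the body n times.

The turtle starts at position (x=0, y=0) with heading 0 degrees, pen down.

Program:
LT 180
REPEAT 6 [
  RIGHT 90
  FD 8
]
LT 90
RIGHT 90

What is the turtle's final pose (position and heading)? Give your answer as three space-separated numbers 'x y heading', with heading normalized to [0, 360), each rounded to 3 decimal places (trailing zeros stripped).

Executing turtle program step by step:
Start: pos=(0,0), heading=0, pen down
LT 180: heading 0 -> 180
REPEAT 6 [
  -- iteration 1/6 --
  RT 90: heading 180 -> 90
  FD 8: (0,0) -> (0,8) [heading=90, draw]
  -- iteration 2/6 --
  RT 90: heading 90 -> 0
  FD 8: (0,8) -> (8,8) [heading=0, draw]
  -- iteration 3/6 --
  RT 90: heading 0 -> 270
  FD 8: (8,8) -> (8,0) [heading=270, draw]
  -- iteration 4/6 --
  RT 90: heading 270 -> 180
  FD 8: (8,0) -> (0,0) [heading=180, draw]
  -- iteration 5/6 --
  RT 90: heading 180 -> 90
  FD 8: (0,0) -> (0,8) [heading=90, draw]
  -- iteration 6/6 --
  RT 90: heading 90 -> 0
  FD 8: (0,8) -> (8,8) [heading=0, draw]
]
LT 90: heading 0 -> 90
RT 90: heading 90 -> 0
Final: pos=(8,8), heading=0, 6 segment(s) drawn

Answer: 8 8 0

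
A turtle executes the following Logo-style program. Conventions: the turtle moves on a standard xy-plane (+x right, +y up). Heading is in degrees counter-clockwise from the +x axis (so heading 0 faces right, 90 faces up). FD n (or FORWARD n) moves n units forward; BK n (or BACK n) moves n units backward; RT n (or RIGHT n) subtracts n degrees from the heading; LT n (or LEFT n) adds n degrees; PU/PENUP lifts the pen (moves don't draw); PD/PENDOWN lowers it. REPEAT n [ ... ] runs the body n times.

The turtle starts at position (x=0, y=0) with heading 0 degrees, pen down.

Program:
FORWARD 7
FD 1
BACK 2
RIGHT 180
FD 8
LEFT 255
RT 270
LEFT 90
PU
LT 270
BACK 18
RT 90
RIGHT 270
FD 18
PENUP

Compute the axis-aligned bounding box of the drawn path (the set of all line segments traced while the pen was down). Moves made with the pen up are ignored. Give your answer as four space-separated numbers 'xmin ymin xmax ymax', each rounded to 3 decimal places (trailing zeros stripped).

Answer: -2 0 8 0

Derivation:
Executing turtle program step by step:
Start: pos=(0,0), heading=0, pen down
FD 7: (0,0) -> (7,0) [heading=0, draw]
FD 1: (7,0) -> (8,0) [heading=0, draw]
BK 2: (8,0) -> (6,0) [heading=0, draw]
RT 180: heading 0 -> 180
FD 8: (6,0) -> (-2,0) [heading=180, draw]
LT 255: heading 180 -> 75
RT 270: heading 75 -> 165
LT 90: heading 165 -> 255
PU: pen up
LT 270: heading 255 -> 165
BK 18: (-2,0) -> (15.387,-4.659) [heading=165, move]
RT 90: heading 165 -> 75
RT 270: heading 75 -> 165
FD 18: (15.387,-4.659) -> (-2,0) [heading=165, move]
PU: pen up
Final: pos=(-2,0), heading=165, 4 segment(s) drawn

Segment endpoints: x in {-2, 0, 6, 7, 8}, y in {0, 0}
xmin=-2, ymin=0, xmax=8, ymax=0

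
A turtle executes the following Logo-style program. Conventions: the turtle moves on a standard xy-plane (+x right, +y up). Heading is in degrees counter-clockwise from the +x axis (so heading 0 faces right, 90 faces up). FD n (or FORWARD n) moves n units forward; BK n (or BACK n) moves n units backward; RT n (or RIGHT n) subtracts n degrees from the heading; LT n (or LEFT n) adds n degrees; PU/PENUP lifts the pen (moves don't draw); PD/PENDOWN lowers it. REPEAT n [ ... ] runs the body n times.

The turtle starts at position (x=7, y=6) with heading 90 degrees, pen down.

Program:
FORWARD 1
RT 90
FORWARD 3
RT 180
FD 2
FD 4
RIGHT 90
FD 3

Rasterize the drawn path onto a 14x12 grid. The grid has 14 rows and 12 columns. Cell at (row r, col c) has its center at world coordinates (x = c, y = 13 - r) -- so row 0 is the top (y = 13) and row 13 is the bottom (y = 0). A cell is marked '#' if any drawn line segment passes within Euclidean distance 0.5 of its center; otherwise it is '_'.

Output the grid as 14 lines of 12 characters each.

Segment 0: (7,6) -> (7,7)
Segment 1: (7,7) -> (10,7)
Segment 2: (10,7) -> (8,7)
Segment 3: (8,7) -> (4,7)
Segment 4: (4,7) -> (4,10)

Answer: ____________
____________
____________
____#_______
____#_______
____#_______
____#######_
_______#____
____________
____________
____________
____________
____________
____________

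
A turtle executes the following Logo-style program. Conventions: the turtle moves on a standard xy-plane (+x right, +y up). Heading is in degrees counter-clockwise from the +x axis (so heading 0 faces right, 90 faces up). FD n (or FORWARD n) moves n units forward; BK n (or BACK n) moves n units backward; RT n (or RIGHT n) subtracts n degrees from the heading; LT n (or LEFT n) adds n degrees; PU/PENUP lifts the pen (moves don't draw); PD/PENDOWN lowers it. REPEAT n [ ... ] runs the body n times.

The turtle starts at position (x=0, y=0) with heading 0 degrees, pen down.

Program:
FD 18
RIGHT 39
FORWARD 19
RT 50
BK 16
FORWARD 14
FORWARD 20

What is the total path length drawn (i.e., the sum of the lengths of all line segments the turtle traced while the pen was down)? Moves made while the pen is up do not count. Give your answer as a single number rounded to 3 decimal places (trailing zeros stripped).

Answer: 87

Derivation:
Executing turtle program step by step:
Start: pos=(0,0), heading=0, pen down
FD 18: (0,0) -> (18,0) [heading=0, draw]
RT 39: heading 0 -> 321
FD 19: (18,0) -> (32.766,-11.957) [heading=321, draw]
RT 50: heading 321 -> 271
BK 16: (32.766,-11.957) -> (32.487,4.04) [heading=271, draw]
FD 14: (32.487,4.04) -> (32.731,-9.957) [heading=271, draw]
FD 20: (32.731,-9.957) -> (33.08,-29.954) [heading=271, draw]
Final: pos=(33.08,-29.954), heading=271, 5 segment(s) drawn

Segment lengths:
  seg 1: (0,0) -> (18,0), length = 18
  seg 2: (18,0) -> (32.766,-11.957), length = 19
  seg 3: (32.766,-11.957) -> (32.487,4.04), length = 16
  seg 4: (32.487,4.04) -> (32.731,-9.957), length = 14
  seg 5: (32.731,-9.957) -> (33.08,-29.954), length = 20
Total = 87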